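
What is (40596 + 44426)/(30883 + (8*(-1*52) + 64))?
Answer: 85022/30531 ≈ 2.7848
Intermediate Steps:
(40596 + 44426)/(30883 + (8*(-1*52) + 64)) = 85022/(30883 + (8*(-52) + 64)) = 85022/(30883 + (-416 + 64)) = 85022/(30883 - 352) = 85022/30531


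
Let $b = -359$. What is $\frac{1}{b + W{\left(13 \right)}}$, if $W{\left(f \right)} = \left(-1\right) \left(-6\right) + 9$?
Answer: $- \frac{1}{344} \approx -0.002907$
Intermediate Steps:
$W{\left(f \right)} = 15$ ($W{\left(f \right)} = 6 + 9 = 15$)
$\frac{1}{b + W{\left(13 \right)}} = \frac{1}{-359 + 15} = \frac{1}{-344} = - \frac{1}{344}$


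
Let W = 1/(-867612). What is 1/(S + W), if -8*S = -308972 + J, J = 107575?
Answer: 1735224/43683613489 ≈ 3.9723e-5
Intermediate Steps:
W = -1/867612 ≈ -1.1526e-6
S = 201397/8 (S = -(-308972 + 107575)/8 = -⅛*(-201397) = 201397/8 ≈ 25175.)
1/(S + W) = 1/(201397/8 - 1/867612) = 1/(43683613489/1735224) = 1735224/43683613489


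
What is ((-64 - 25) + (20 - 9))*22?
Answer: -1716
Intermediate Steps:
((-64 - 25) + (20 - 9))*22 = (-89 + 11)*22 = -78*22 = -1716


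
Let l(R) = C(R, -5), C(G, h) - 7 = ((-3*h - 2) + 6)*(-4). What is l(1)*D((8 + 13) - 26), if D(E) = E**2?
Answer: -1725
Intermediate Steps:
C(G, h) = -9 + 12*h (C(G, h) = 7 + ((-3*h - 2) + 6)*(-4) = 7 + ((-2 - 3*h) + 6)*(-4) = 7 + (4 - 3*h)*(-4) = 7 + (-16 + 12*h) = -9 + 12*h)
l(R) = -69 (l(R) = -9 + 12*(-5) = -9 - 60 = -69)
l(1)*D((8 + 13) - 26) = -69*((8 + 13) - 26)**2 = -69*(21 - 26)**2 = -69*(-5)**2 = -69*25 = -1725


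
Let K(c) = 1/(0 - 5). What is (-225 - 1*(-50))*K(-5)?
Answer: 35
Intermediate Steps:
K(c) = -⅕ (K(c) = 1/(-5) = -⅕)
(-225 - 1*(-50))*K(-5) = (-225 - 1*(-50))*(-⅕) = (-225 + 50)*(-⅕) = -175*(-⅕) = 35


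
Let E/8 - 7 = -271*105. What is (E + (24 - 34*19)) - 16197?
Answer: -244403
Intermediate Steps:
E = -227584 (E = 56 + 8*(-271*105) = 56 + 8*(-28455) = 56 - 227640 = -227584)
(E + (24 - 34*19)) - 16197 = (-227584 + (24 - 34*19)) - 16197 = (-227584 + (24 - 646)) - 16197 = (-227584 - 622) - 16197 = -228206 - 16197 = -244403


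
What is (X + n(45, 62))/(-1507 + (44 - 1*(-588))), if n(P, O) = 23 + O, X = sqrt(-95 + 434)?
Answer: -17/175 - sqrt(339)/875 ≈ -0.11819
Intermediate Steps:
X = sqrt(339) ≈ 18.412
(X + n(45, 62))/(-1507 + (44 - 1*(-588))) = (sqrt(339) + (23 + 62))/(-1507 + (44 - 1*(-588))) = (sqrt(339) + 85)/(-1507 + (44 + 588)) = (85 + sqrt(339))/(-1507 + 632) = (85 + sqrt(339))/(-875) = (85 + sqrt(339))*(-1/875) = -17/175 - sqrt(339)/875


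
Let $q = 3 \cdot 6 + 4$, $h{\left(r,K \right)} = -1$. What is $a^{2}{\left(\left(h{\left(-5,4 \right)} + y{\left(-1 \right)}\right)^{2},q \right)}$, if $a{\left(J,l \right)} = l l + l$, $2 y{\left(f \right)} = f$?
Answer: $256036$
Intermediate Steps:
$y{\left(f \right)} = \frac{f}{2}$
$q = 22$ ($q = 18 + 4 = 22$)
$a{\left(J,l \right)} = l + l^{2}$ ($a{\left(J,l \right)} = l^{2} + l = l + l^{2}$)
$a^{2}{\left(\left(h{\left(-5,4 \right)} + y{\left(-1 \right)}\right)^{2},q \right)} = \left(22 \left(1 + 22\right)\right)^{2} = \left(22 \cdot 23\right)^{2} = 506^{2} = 256036$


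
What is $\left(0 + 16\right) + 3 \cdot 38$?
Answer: $130$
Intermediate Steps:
$\left(0 + 16\right) + 3 \cdot 38 = 16 + 114 = 130$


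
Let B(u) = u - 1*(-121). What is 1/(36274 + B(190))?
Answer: 1/36585 ≈ 2.7334e-5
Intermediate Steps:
B(u) = 121 + u (B(u) = u + 121 = 121 + u)
1/(36274 + B(190)) = 1/(36274 + (121 + 190)) = 1/(36274 + 311) = 1/36585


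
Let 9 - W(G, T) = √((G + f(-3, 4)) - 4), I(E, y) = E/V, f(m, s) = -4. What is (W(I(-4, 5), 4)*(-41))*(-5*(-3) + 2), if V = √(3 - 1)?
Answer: -6273 + 697*I*√(8 + 2*√2) ≈ -6273.0 + 2293.6*I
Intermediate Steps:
V = √2 ≈ 1.4142
I(E, y) = E*√2/2 (I(E, y) = E/(√2) = E*(√2/2) = E*√2/2)
W(G, T) = 9 - √(-8 + G) (W(G, T) = 9 - √((G - 4) - 4) = 9 - √((-4 + G) - 4) = 9 - √(-8 + G))
(W(I(-4, 5), 4)*(-41))*(-5*(-3) + 2) = ((9 - √(-8 + (½)*(-4)*√2))*(-41))*(-5*(-3) + 2) = ((9 - √(-8 - 2*√2))*(-41))*(15 + 2) = (-369 + 41*√(-8 - 2*√2))*17 = -6273 + 697*√(-8 - 2*√2)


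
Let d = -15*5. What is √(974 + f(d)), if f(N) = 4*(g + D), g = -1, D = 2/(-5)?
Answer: 3*√2690/5 ≈ 31.119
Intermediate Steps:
d = -75
D = -⅖ (D = 2*(-⅕) = -⅖ ≈ -0.40000)
f(N) = -28/5 (f(N) = 4*(-1 - ⅖) = 4*(-7/5) = -28/5)
√(974 + f(d)) = √(974 - 28/5) = √(4842/5) = 3*√2690/5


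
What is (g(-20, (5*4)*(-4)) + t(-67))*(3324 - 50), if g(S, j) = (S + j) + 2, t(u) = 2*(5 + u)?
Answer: -726828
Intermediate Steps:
t(u) = 10 + 2*u
g(S, j) = 2 + S + j
(g(-20, (5*4)*(-4)) + t(-67))*(3324 - 50) = ((2 - 20 + (5*4)*(-4)) + (10 + 2*(-67)))*(3324 - 50) = ((2 - 20 + 20*(-4)) + (10 - 134))*3274 = ((2 - 20 - 80) - 124)*3274 = (-98 - 124)*3274 = -222*3274 = -726828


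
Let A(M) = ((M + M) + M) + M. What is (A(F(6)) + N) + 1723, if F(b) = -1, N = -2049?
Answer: -330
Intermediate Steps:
A(M) = 4*M (A(M) = (2*M + M) + M = 3*M + M = 4*M)
(A(F(6)) + N) + 1723 = (4*(-1) - 2049) + 1723 = (-4 - 2049) + 1723 = -2053 + 1723 = -330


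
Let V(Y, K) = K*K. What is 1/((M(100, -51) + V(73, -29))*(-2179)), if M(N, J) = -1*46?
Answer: -1/1732305 ≈ -5.7727e-7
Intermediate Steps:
V(Y, K) = K²
M(N, J) = -46
1/((M(100, -51) + V(73, -29))*(-2179)) = 1/(-46 + (-29)²*(-2179)) = -1/2179/(-46 + 841) = -1/2179/795 = (1/795)*(-1/2179) = -1/1732305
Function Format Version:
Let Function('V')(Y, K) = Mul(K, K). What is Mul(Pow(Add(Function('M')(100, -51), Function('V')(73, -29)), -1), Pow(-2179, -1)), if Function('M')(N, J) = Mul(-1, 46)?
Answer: Rational(-1, 1732305) ≈ -5.7727e-7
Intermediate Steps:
Function('V')(Y, K) = Pow(K, 2)
Function('M')(N, J) = -46
Mul(Pow(Add(Function('M')(100, -51), Function('V')(73, -29)), -1), Pow(-2179, -1)) = Mul(Pow(Add(-46, Pow(-29, 2)), -1), Pow(-2179, -1)) = Mul(Pow(Add(-46, 841), -1), Rational(-1, 2179)) = Mul(Pow(795, -1), Rational(-1, 2179)) = Mul(Rational(1, 795), Rational(-1, 2179)) = Rational(-1, 1732305)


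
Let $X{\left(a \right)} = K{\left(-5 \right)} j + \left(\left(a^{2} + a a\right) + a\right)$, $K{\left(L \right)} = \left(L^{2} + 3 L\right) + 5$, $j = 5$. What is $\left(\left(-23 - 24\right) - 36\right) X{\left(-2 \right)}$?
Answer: $-6723$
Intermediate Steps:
$K{\left(L \right)} = 5 + L^{2} + 3 L$
$X{\left(a \right)} = 75 + a + 2 a^{2}$ ($X{\left(a \right)} = \left(5 + \left(-5\right)^{2} + 3 \left(-5\right)\right) 5 + \left(\left(a^{2} + a a\right) + a\right) = \left(5 + 25 - 15\right) 5 + \left(\left(a^{2} + a^{2}\right) + a\right) = 15 \cdot 5 + \left(2 a^{2} + a\right) = 75 + \left(a + 2 a^{2}\right) = 75 + a + 2 a^{2}$)
$\left(\left(-23 - 24\right) - 36\right) X{\left(-2 \right)} = \left(\left(-23 - 24\right) - 36\right) \left(75 - 2 + 2 \left(-2\right)^{2}\right) = \left(\left(-23 - 24\right) - 36\right) \left(75 - 2 + 2 \cdot 4\right) = \left(-47 - 36\right) \left(75 - 2 + 8\right) = \left(-83\right) 81 = -6723$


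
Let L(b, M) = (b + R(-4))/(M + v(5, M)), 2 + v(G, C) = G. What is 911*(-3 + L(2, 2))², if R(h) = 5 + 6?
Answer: 3644/25 ≈ 145.76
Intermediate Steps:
v(G, C) = -2 + G
R(h) = 11
L(b, M) = (11 + b)/(3 + M) (L(b, M) = (b + 11)/(M + (-2 + 5)) = (11 + b)/(M + 3) = (11 + b)/(3 + M))
911*(-3 + L(2, 2))² = 911*(-3 + (11 + 2)/(3 + 2))² = 911*(-3 + 13/5)² = 911*(-⅖)² = 911*(4/25) = 3644/25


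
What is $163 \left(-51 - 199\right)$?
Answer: $-40750$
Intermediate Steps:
$163 \left(-51 - 199\right) = 163 \left(-250\right) = -40750$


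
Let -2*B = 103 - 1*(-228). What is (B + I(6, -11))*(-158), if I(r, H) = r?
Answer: 25201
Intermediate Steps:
B = -331/2 (B = -(103 - 1*(-228))/2 = -(103 + 228)/2 = -1/2*331 = -331/2 ≈ -165.50)
(B + I(6, -11))*(-158) = (-331/2 + 6)*(-158) = -319/2*(-158) = 25201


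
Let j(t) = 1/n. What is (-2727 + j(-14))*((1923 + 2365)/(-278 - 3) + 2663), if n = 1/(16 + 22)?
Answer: -2000656335/281 ≈ -7.1198e+6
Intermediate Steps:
n = 1/38 ≈ 0.026316
j(t) = 38 (j(t) = 1/(1/38) = 38)
(-2727 + j(-14))*((1923 + 2365)/(-278 - 3) + 2663) = (-2727 + 38)*((1923 + 2365)/(-278 - 3) + 2663) = -2689*(4288/(-281) + 2663) = -2689*(4288*(-1/281) + 2663) = -2689*(-4288/281 + 2663) = -2689*744015/281 = -2000656335/281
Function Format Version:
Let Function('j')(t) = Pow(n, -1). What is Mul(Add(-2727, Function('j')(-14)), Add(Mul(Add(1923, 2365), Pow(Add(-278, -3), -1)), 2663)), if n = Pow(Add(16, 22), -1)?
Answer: Rational(-2000656335, 281) ≈ -7.1198e+6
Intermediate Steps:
n = Rational(1, 38) (n = Pow(38, -1) = Rational(1, 38) ≈ 0.026316)
Function('j')(t) = 38 (Function('j')(t) = Pow(Rational(1, 38), -1) = 38)
Mul(Add(-2727, Function('j')(-14)), Add(Mul(Add(1923, 2365), Pow(Add(-278, -3), -1)), 2663)) = Mul(Add(-2727, 38), Add(Mul(Add(1923, 2365), Pow(Add(-278, -3), -1)), 2663)) = Mul(-2689, Add(Mul(4288, Pow(-281, -1)), 2663)) = Mul(-2689, Add(Mul(4288, Rational(-1, 281)), 2663)) = Mul(-2689, Add(Rational(-4288, 281), 2663)) = Mul(-2689, Rational(744015, 281)) = Rational(-2000656335, 281)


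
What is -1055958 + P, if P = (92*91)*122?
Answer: -34574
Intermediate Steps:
P = 1021384 (P = 8372*122 = 1021384)
-1055958 + P = -1055958 + 1021384 = -34574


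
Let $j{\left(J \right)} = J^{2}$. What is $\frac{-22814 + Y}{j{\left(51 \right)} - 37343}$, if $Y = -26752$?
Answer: $\frac{24783}{17371} \approx 1.4267$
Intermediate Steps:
$\frac{-22814 + Y}{j{\left(51 \right)} - 37343} = \frac{-22814 - 26752}{51^{2} - 37343} = - \frac{49566}{2601 - 37343} = - \frac{49566}{-34742} = \left(-49566\right) \left(- \frac{1}{34742}\right) = \frac{24783}{17371}$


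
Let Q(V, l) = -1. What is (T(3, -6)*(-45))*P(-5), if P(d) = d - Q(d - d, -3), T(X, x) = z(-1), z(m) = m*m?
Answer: 180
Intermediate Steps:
z(m) = m²
T(X, x) = 1 (T(X, x) = (-1)² = 1)
P(d) = 1 + d (P(d) = d - 1*(-1) = d + 1 = 1 + d)
(T(3, -6)*(-45))*P(-5) = (1*(-45))*(1 - 5) = -45*(-4) = 180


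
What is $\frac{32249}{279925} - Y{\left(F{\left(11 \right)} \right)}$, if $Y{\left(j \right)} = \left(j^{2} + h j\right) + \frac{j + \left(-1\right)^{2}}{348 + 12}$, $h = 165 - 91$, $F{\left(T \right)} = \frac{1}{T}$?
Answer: $- \frac{1346036311}{203225550} \approx -6.6234$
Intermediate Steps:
$h = 74$
$Y{\left(j \right)} = \frac{1}{360} + j^{2} + \frac{26641 j}{360}$ ($Y{\left(j \right)} = \left(j^{2} + 74 j\right) + \frac{j + \left(-1\right)^{2}}{348 + 12} = \left(j^{2} + 74 j\right) + \frac{j + 1}{360} = \left(j^{2} + 74 j\right) + \left(1 + j\right) \frac{1}{360} = \left(j^{2} + 74 j\right) + \left(\frac{1}{360} + \frac{j}{360}\right) = \frac{1}{360} + j^{2} + \frac{26641 j}{360}$)
$\frac{32249}{279925} - Y{\left(F{\left(11 \right)} \right)} = \frac{32249}{279925} - \left(\frac{1}{360} + \left(\frac{1}{11}\right)^{2} + \frac{26641}{360 \cdot 11}\right) = 32249 \cdot \frac{1}{279925} - \left(\frac{1}{360} + \left(\frac{1}{11}\right)^{2} + \frac{26641}{360} \cdot \frac{1}{11}\right) = \frac{32249}{279925} - \left(\frac{1}{360} + \frac{1}{121} + \frac{26641}{3960}\right) = \frac{32249}{279925} - \frac{24461}{3630} = - \frac{1346036311}{203225550}$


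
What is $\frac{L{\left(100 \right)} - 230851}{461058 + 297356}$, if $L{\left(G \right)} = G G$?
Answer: $- \frac{220851}{758414} \approx -0.2912$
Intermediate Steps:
$L{\left(G \right)} = G^{2}$
$\frac{L{\left(100 \right)} - 230851}{461058 + 297356} = \frac{100^{2} - 230851}{461058 + 297356} = \frac{10000 - 230851}{758414} = \left(-220851\right) \frac{1}{758414} = - \frac{220851}{758414}$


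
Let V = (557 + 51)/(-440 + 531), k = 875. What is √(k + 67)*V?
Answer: 608*√942/91 ≈ 205.06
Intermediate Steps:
V = 608/91 ≈ 6.6813
√(k + 67)*V = √(875 + 67)*(608/91) = √942*(608/91) = 608*√942/91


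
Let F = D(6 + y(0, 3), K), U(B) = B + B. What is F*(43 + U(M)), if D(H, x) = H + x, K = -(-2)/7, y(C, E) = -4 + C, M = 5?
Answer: 848/7 ≈ 121.14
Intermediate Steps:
K = 2/7 (K = -(-2)/7 = -1*(-2/7) = 2/7 ≈ 0.28571)
U(B) = 2*B
F = 16/7 (F = (6 + (-4 + 0)) + 2/7 = (6 - 4) + 2/7 = 2 + 2/7 = 16/7 ≈ 2.2857)
F*(43 + U(M)) = 16*(43 + 2*5)/7 = 16*(43 + 10)/7 = (16/7)*53 = 848/7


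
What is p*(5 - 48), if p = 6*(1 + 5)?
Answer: -1548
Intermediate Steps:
p = 36 (p = 6*6 = 36)
p*(5 - 48) = 36*(5 - 48) = 36*(-43) = -1548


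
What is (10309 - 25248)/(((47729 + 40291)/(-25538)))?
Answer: 190756091/44010 ≈ 4334.4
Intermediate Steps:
(10309 - 25248)/(((47729 + 40291)/(-25538))) = -14939/(88020*(-1/25538)) = -14939/(-44010/12769) = -14939*(-12769/44010) = 190756091/44010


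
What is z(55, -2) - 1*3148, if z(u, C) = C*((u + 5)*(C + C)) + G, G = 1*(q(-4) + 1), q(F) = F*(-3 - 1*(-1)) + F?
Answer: -2663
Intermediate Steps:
q(F) = -F (q(F) = F*(-3 + 1) + F = F*(-2) + F = -2*F + F = -F)
G = 5 (G = 1*(-1*(-4) + 1) = 1*(4 + 1) = 1*5 = 5)
z(u, C) = 5 + 2*C²*(5 + u) (z(u, C) = C*((u + 5)*(C + C)) + 5 = C*((5 + u)*(2*C)) + 5 = C*(2*C*(5 + u)) + 5 = 2*C²*(5 + u) + 5 = 5 + 2*C²*(5 + u))
z(55, -2) - 1*3148 = (5 + 10*(-2)² + 2*55*(-2)²) - 1*3148 = (5 + 10*4 + 2*55*4) - 3148 = (5 + 40 + 440) - 3148 = 485 - 3148 = -2663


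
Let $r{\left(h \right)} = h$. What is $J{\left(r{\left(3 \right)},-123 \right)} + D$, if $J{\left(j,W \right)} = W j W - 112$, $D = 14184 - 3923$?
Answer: $55536$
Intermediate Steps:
$D = 10261$ ($D = 14184 - 3923 = 10261$)
$J{\left(j,W \right)} = -112 + j W^{2}$ ($J{\left(j,W \right)} = j W^{2} - 112 = -112 + j W^{2}$)
$J{\left(r{\left(3 \right)},-123 \right)} + D = \left(-112 + 3 \left(-123\right)^{2}\right) + 10261 = \left(-112 + 3 \cdot 15129\right) + 10261 = \left(-112 + 45387\right) + 10261 = 45275 + 10261 = 55536$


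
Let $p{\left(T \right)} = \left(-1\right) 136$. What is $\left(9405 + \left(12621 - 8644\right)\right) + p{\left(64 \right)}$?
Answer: $13246$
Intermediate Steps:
$p{\left(T \right)} = -136$
$\left(9405 + \left(12621 - 8644\right)\right) + p{\left(64 \right)} = \left(9405 + \left(12621 - 8644\right)\right) - 136 = \left(9405 + 3977\right) - 136 = 13382 - 136 = 13246$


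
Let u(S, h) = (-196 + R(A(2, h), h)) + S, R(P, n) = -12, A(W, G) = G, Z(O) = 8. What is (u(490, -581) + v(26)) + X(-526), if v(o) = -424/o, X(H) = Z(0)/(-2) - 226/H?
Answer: 896195/3419 ≈ 262.12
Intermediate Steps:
X(H) = -4 - 226/H (X(H) = 8/(-2) - 226/H = 8*(-1/2) - 226/H = -4 - 226/H)
u(S, h) = -208 + S (u(S, h) = (-196 - 12) + S = -208 + S)
(u(490, -581) + v(26)) + X(-526) = ((-208 + 490) - 424/26) + (-4 - 226/(-526)) = (282 - 424*1/26) + (-4 - 226*(-1/526)) = (282 - 212/13) + (-4 + 113/263) = 3454/13 - 939/263 = 896195/3419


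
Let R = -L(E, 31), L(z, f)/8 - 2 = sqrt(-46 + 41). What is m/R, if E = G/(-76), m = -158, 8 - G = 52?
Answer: 79/18 - 79*I*sqrt(5)/36 ≈ 4.3889 - 4.9069*I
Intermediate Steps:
G = -44 (G = 8 - 1*52 = 8 - 52 = -44)
E = 11/19 (E = -44/(-76) = -44*(-1/76) = 11/19 ≈ 0.57895)
L(z, f) = 16 + 8*I*sqrt(5) (L(z, f) = 16 + 8*sqrt(-46 + 41) = 16 + 8*sqrt(-5) = 16 + 8*(I*sqrt(5)) = 16 + 8*I*sqrt(5))
R = -16 - 8*I*sqrt(5) (R = -(16 + 8*I*sqrt(5)) = -16 - 8*I*sqrt(5) ≈ -16.0 - 17.889*I)
m/R = -158/(-16 - 8*I*sqrt(5))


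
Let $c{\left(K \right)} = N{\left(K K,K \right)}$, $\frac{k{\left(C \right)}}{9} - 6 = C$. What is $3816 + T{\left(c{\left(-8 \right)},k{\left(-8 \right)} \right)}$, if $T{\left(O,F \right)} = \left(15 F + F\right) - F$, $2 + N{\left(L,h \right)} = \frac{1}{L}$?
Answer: $3546$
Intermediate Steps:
$k{\left(C \right)} = 54 + 9 C$
$N{\left(L,h \right)} = -2 + \frac{1}{L}$
$c{\left(K \right)} = -2 + \frac{1}{K^{2}}$ ($c{\left(K \right)} = -2 + \frac{1}{K K} = -2 + \frac{1}{K^{2}}$)
$T{\left(O,F \right)} = 15 F$ ($T{\left(O,F \right)} = 16 F - F = 15 F$)
$3816 + T{\left(c{\left(-8 \right)},k{\left(-8 \right)} \right)} = 3816 + 15 \left(54 + 9 \left(-8\right)\right) = 3816 + 15 \left(54 - 72\right) = 3816 + 15 \left(-18\right) = 3816 - 270 = 3546$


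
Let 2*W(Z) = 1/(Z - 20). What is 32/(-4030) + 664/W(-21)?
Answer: -109712736/2015 ≈ -54448.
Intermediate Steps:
W(Z) = 1/(2*(-20 + Z)) (W(Z) = 1/(2*(Z - 20)) = 1/(2*(-20 + Z)))
32/(-4030) + 664/W(-21) = 32/(-4030) + 664/((1/(2*(-20 - 21)))) = 32*(-1/4030) + 664/(((½)/(-41))) = -16/2015 + 664/(((½)*(-1/41))) = -16/2015 + 664/(-1/82) = -16/2015 + 664*(-82) = -16/2015 - 54448 = -109712736/2015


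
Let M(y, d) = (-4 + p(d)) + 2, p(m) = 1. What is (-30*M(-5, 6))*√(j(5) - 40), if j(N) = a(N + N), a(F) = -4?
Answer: 60*I*√11 ≈ 199.0*I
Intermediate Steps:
j(N) = -4
M(y, d) = -1 (M(y, d) = (-4 + 1) + 2 = -3 + 2 = -1)
(-30*M(-5, 6))*√(j(5) - 40) = (-30*(-1))*√(-4 - 40) = 30*√(-44) = 30*(2*I*√11) = 60*I*√11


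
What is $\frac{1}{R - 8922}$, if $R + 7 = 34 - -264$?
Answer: $- \frac{1}{8631} \approx -0.00011586$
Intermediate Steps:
$R = 291$ ($R = -7 + \left(34 - -264\right) = -7 + \left(34 + 264\right) = -7 + 298 = 291$)
$\frac{1}{R - 8922} = \frac{1}{291 - 8922} = \frac{1}{-8631} = - \frac{1}{8631}$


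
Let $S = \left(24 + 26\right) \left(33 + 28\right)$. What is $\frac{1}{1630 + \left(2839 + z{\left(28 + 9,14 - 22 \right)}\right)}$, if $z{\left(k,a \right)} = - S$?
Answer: $\frac{1}{1419} \approx 0.00070472$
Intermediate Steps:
$S = 3050$ ($S = 50 \cdot 61 = 3050$)
$z{\left(k,a \right)} = -3050$ ($z{\left(k,a \right)} = \left(-1\right) 3050 = -3050$)
$\frac{1}{1630 + \left(2839 + z{\left(28 + 9,14 - 22 \right)}\right)} = \frac{1}{1630 + \left(2839 - 3050\right)} = \frac{1}{1630 - 211} = \frac{1}{1419}$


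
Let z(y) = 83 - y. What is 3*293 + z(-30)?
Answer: 992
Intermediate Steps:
3*293 + z(-30) = 3*293 + (83 - 1*(-30)) = 879 + (83 + 30) = 879 + 113 = 992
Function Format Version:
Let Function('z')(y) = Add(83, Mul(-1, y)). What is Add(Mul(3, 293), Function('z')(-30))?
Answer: 992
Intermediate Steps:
Add(Mul(3, 293), Function('z')(-30)) = Add(Mul(3, 293), Add(83, Mul(-1, -30))) = Add(879, Add(83, 30)) = Add(879, 113) = 992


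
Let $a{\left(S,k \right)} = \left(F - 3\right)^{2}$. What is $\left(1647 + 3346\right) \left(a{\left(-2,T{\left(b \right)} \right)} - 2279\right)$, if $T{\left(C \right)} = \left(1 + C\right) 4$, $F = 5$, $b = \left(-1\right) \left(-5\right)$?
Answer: $-11359075$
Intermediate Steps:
$b = 5$
$T{\left(C \right)} = 4 + 4 C$
$a{\left(S,k \right)} = 4$ ($a{\left(S,k \right)} = \left(5 - 3\right)^{2} = 2^{2} = 4$)
$\left(1647 + 3346\right) \left(a{\left(-2,T{\left(b \right)} \right)} - 2279\right) = \left(1647 + 3346\right) \left(4 - 2279\right) = 4993 \left(-2275\right) = -11359075$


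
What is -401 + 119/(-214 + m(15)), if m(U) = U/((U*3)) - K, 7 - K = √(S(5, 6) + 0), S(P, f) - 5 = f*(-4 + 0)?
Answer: -176040749/438415 - 1071*I*√19/438415 ≈ -401.54 - 0.010648*I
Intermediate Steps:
S(P, f) = 5 - 4*f (S(P, f) = 5 + f*(-4 + 0) = 5 + f*(-4) = 5 - 4*f)
K = 7 - I*√19 (K = 7 - √((5 - 4*6) + 0) = 7 - √((5 - 24) + 0) = 7 - √(-19 + 0) = 7 - √(-19) = 7 - I*√19 ≈ 7.0 - 4.3589*I)
m(U) = -20/3 + I*√19 (m(U) = U/((U*3)) - (7 - I*√19) = U/((3*U)) + (-7 + I*√19) = U*(1/(3*U)) + (-7 + I*√19) = ⅓ + (-7 + I*√19) = -20/3 + I*√19)
-401 + 119/(-214 + m(15)) = -401 + 119/(-214 + (-20/3 + I*√19)) = -401 + 119/(-662/3 + I*√19)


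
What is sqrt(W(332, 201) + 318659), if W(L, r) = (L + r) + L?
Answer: 2*sqrt(79881) ≈ 565.26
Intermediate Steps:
W(L, r) = r + 2*L
sqrt(W(332, 201) + 318659) = sqrt((201 + 2*332) + 318659) = sqrt((201 + 664) + 318659) = sqrt(865 + 318659) = sqrt(319524) = 2*sqrt(79881)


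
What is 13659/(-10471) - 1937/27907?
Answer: -401464040/292214197 ≈ -1.3739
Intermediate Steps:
13659/(-10471) - 1937/27907 = 13659*(-1/10471) - 1937*1/27907 = -13659/10471 - 1937/27907 = -401464040/292214197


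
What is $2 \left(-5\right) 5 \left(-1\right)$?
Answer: $50$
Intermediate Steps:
$2 \left(-5\right) 5 \left(-1\right) = \left(-10\right) \left(-5\right) = 50$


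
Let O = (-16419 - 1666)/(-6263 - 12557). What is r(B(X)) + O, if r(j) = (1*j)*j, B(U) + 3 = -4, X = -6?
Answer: 188053/3764 ≈ 49.961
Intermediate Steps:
B(U) = -7 (B(U) = -3 - 4 = -7)
r(j) = j² (r(j) = j*j = j²)
O = 3617/3764 (O = -18085/(-18820) = -18085*(-1/18820) = 3617/3764 ≈ 0.96095)
r(B(X)) + O = (-7)² + 3617/3764 = 49 + 3617/3764 = 188053/3764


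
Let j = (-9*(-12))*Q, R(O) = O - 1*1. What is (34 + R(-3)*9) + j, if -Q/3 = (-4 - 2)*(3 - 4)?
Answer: -1946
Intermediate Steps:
R(O) = -1 + O (R(O) = O - 1 = -1 + O)
Q = -18 (Q = -3*(-4 - 2)*(3 - 4) = -(-18)*(-1) = -3*6 = -18)
j = -1944 (j = -9*(-12)*(-18) = 108*(-18) = -1944)
(34 + R(-3)*9) + j = (34 + (-1 - 3)*9) - 1944 = (34 - 4*9) - 1944 = (34 - 36) - 1944 = -2 - 1944 = -1946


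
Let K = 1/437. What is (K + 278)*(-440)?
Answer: -53454280/437 ≈ -1.2232e+5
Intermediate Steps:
K = 1/437 ≈ 0.0022883
(K + 278)*(-440) = (1/437 + 278)*(-440) = (121487/437)*(-440) = -53454280/437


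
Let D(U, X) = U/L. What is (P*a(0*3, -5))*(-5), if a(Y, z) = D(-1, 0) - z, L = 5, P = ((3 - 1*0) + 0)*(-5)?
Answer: 360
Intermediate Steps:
P = -15 (P = ((3 + 0) + 0)*(-5) = (3 + 0)*(-5) = 3*(-5) = -15)
D(U, X) = U/5
a(Y, z) = -⅕ - z (a(Y, z) = (⅕)*(-1) - z = -⅕ - z)
(P*a(0*3, -5))*(-5) = -15*(-⅕ - 1*(-5))*(-5) = -15*(-⅕ + 5)*(-5) = -15*24/5*(-5) = -72*(-5) = 360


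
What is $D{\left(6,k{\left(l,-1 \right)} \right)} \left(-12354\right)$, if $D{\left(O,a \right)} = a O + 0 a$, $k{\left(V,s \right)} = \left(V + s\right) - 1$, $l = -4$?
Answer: $444744$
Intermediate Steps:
$k{\left(V,s \right)} = -1 + V + s$
$D{\left(O,a \right)} = O a$ ($D{\left(O,a \right)} = O a + 0 = O a$)
$D{\left(6,k{\left(l,-1 \right)} \right)} \left(-12354\right) = 6 \left(-1 - 4 - 1\right) \left(-12354\right) = 6 \left(-6\right) \left(-12354\right) = \left(-36\right) \left(-12354\right) = 444744$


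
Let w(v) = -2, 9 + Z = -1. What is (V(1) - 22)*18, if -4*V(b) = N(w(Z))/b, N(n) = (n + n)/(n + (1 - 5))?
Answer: -399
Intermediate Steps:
Z = -10 (Z = -9 - 1 = -10)
N(n) = 2*n/(-4 + n) (N(n) = (2*n)/(n - 4) = (2*n)/(-4 + n) = 2*n/(-4 + n))
V(b) = -1/(6*b) (V(b) = -2*(-2)/(-4 - 2)/(4*b) = -2*(-2)/(-6)/(4*b) = -2*(-2)*(-1/6)/(4*b) = -1/(6*b))
(V(1) - 22)*18 = (-1/6/1 - 22)*18 = (-1/6*1 - 22)*18 = (-1/6 - 22)*18 = -133/6*18 = -399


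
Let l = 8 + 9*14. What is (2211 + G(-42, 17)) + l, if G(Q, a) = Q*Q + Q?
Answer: 4067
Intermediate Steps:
G(Q, a) = Q + Q² (G(Q, a) = Q² + Q = Q + Q²)
l = 134 (l = 8 + 126 = 134)
(2211 + G(-42, 17)) + l = (2211 - 42*(1 - 42)) + 134 = (2211 - 42*(-41)) + 134 = (2211 + 1722) + 134 = 3933 + 134 = 4067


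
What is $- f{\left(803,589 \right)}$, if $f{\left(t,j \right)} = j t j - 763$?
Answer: $-278576800$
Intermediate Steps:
$f{\left(t,j \right)} = -763 + t j^{2}$ ($f{\left(t,j \right)} = t j^{2} - 763 = -763 + t j^{2}$)
$- f{\left(803,589 \right)} = - (-763 + 803 \cdot 589^{2}) = - (-763 + 803 \cdot 346921) = - (-763 + 278577563) = \left(-1\right) 278576800 = -278576800$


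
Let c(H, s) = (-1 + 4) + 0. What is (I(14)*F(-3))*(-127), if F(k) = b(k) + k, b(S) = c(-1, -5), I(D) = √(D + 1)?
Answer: 0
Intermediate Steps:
I(D) = √(1 + D)
c(H, s) = 3 (c(H, s) = 3 + 0 = 3)
b(S) = 3
F(k) = 3 + k
(I(14)*F(-3))*(-127) = (√(1 + 14)*(3 - 3))*(-127) = (√15*0)*(-127) = 0*(-127) = 0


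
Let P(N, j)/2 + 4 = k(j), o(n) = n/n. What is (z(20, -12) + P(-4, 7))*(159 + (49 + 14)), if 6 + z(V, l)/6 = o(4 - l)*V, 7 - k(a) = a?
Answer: 16872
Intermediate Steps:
o(n) = 1
k(a) = 7 - a
P(N, j) = 6 - 2*j (P(N, j) = -8 + 2*(7 - j) = -8 + (14 - 2*j) = 6 - 2*j)
z(V, l) = -36 + 6*V (z(V, l) = -36 + 6*(1*V) = -36 + 6*V)
(z(20, -12) + P(-4, 7))*(159 + (49 + 14)) = ((-36 + 6*20) + (6 - 2*7))*(159 + (49 + 14)) = ((-36 + 120) + (6 - 14))*(159 + 63) = (84 - 8)*222 = 76*222 = 16872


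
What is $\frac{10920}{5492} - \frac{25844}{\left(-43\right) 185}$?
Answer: $\frac{57200962}{10922215} \approx 5.2371$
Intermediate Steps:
$\frac{10920}{5492} - \frac{25844}{\left(-43\right) 185} = 10920 \cdot \frac{1}{5492} - \frac{25844}{-7955} = \frac{2730}{1373} - - \frac{25844}{7955} = \frac{2730}{1373} + \frac{25844}{7955} = \frac{57200962}{10922215}$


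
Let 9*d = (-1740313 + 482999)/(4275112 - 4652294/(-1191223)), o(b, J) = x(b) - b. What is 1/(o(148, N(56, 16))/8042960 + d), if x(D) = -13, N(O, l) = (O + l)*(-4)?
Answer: -7372747791802411056/241073060198860847 ≈ -30.583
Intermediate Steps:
N(O, l) = -4*O - 4*l
o(b, J) = -13 - b
d = -748870677511/22916773774215 (d = ((-1740313 + 482999)/(4275112 - 4652294/(-1191223)))/9 = (-1257314/(4275112 - 4652294*(-1/1191223)))/9 = (-1257314/(4275112 + 4652294/1191223))/9 = (-1257314/5092616394270/1191223)/9 = (-1257314*1191223/5092616394270)/9 = (1/9)*(-748870677511/2546308197135) = -748870677511/22916773774215 ≈ -0.032678)
1/(o(148, N(56, 16))/8042960 + d) = 1/((-13 - 1*148)/8042960 - 748870677511/22916773774215) = 1/((-13 - 148)*(1/8042960) - 748870677511/22916773774215) = 1/(-161*1/8042960 - 748870677511/22916773774215) = 1/(-161/8042960 - 748870677511/22916773774215) = 1/(-241073060198860847/7372747791802411056) = -7372747791802411056/241073060198860847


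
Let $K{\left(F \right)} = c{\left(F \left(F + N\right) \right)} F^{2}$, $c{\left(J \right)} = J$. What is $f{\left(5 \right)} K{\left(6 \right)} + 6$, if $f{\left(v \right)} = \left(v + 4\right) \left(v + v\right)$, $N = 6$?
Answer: $233286$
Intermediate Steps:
$f{\left(v \right)} = 2 v \left(4 + v\right)$ ($f{\left(v \right)} = \left(4 + v\right) 2 v = 2 v \left(4 + v\right)$)
$K{\left(F \right)} = F^{3} \left(6 + F\right)$ ($K{\left(F \right)} = F \left(F + 6\right) F^{2} = F \left(6 + F\right) F^{2} = F^{3} \left(6 + F\right)$)
$f{\left(5 \right)} K{\left(6 \right)} + 6 = 2 \cdot 5 \left(4 + 5\right) 6^{3} \left(6 + 6\right) + 6 = 2 \cdot 5 \cdot 9 \cdot 216 \cdot 12 + 6 = 90 \cdot 2592 + 6 = 233280 + 6 = 233286$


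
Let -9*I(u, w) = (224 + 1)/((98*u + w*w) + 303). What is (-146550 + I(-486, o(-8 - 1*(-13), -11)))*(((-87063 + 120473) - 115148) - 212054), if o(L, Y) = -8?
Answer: 2034832631648800/47261 ≈ 4.3055e+10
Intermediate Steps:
I(u, w) = -25/(303 + w**2 + 98*u) (I(u, w) = -(224 + 1)/(9*((98*u + w*w) + 303)) = -25/((98*u + w**2) + 303) = -25/((w**2 + 98*u) + 303) = -25/(303 + w**2 + 98*u))
(-146550 + I(-486, o(-8 - 1*(-13), -11)))*(((-87063 + 120473) - 115148) - 212054) = (-146550 - 25/(303 + (-8)**2 + 98*(-486)))*(((-87063 + 120473) - 115148) - 212054) = (-146550 - 25/(303 + 64 - 47628))*((33410 - 115148) - 212054) = (-146550 - 25/(-47261))*(-81738 - 212054) = (-146550 - 25*(-1/47261))*(-293792) = (-146550 + 25/47261)*(-293792) = -6926099525/47261*(-293792) = 2034832631648800/47261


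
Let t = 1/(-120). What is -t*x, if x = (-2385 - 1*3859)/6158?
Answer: -1561/184740 ≈ -0.0084497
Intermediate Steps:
x = -3122/3079 (x = (-2385 - 3859)*(1/6158) = -6244*1/6158 = -3122/3079 ≈ -1.0140)
t = -1/120 ≈ -0.0083333
-t*x = -(-1)*(-3122)/(120*3079) = -1*1561/184740 = -1561/184740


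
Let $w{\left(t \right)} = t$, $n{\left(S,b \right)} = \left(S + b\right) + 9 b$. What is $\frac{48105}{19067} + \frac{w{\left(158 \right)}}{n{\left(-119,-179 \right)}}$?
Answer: $\frac{3861733}{1582561} \approx 2.4402$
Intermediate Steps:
$n{\left(S,b \right)} = S + 10 b$
$\frac{48105}{19067} + \frac{w{\left(158 \right)}}{n{\left(-119,-179 \right)}} = \frac{48105}{19067} + \frac{158}{-119 + 10 \left(-179\right)} = 48105 \cdot \frac{1}{19067} + \frac{158}{-119 - 1790} = \frac{48105}{19067} + \frac{158}{-1909} = \frac{48105}{19067} + 158 \left(- \frac{1}{1909}\right) = \frac{48105}{19067} - \frac{158}{1909} = \frac{3861733}{1582561}$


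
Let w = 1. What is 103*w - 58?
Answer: 45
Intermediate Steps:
103*w - 58 = 103*1 - 58 = 103 - 58 = 45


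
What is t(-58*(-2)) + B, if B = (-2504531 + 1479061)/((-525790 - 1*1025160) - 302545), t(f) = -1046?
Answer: -387546060/370699 ≈ -1045.4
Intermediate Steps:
B = 205094/370699 (B = -1025470/((-525790 - 1025160) - 302545) = -1025470/(-1550950 - 302545) = -1025470/(-1853495) = -1025470*(-1/1853495) = 205094/370699 ≈ 0.55326)
t(-58*(-2)) + B = -1046 + 205094/370699 = -387546060/370699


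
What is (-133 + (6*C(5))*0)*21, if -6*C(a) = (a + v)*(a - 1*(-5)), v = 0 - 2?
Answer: -2793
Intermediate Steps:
v = -2
C(a) = -(-2 + a)*(5 + a)/6 (C(a) = -(a - 2)*(a - 1*(-5))/6 = -(-2 + a)*(a + 5)/6 = -(-2 + a)*(5 + a)/6)
(-133 + (6*C(5))*0)*21 = (-133 + (6*(5/3 - ½*5 - ⅙*5²))*0)*21 = (-133 + (6*(5/3 - 5/2 - ⅙*25))*0)*21 = (-133 + (6*(5/3 - 5/2 - 25/6))*0)*21 = (-133 + (6*(-5))*0)*21 = (-133 - 30*0)*21 = (-133 + 0)*21 = -133*21 = -2793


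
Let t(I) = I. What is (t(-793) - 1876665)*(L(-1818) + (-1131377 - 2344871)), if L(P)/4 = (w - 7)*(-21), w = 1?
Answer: 6525563378752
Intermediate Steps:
L(P) = 504 (L(P) = 4*((1 - 7)*(-21)) = 4*(-6*(-21)) = 4*126 = 504)
(t(-793) - 1876665)*(L(-1818) + (-1131377 - 2344871)) = (-793 - 1876665)*(504 + (-1131377 - 2344871)) = -1877458*(504 - 3476248) = -1877458*(-3475744) = 6525563378752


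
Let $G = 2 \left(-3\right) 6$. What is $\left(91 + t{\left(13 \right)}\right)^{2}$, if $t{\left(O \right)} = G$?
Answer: $3025$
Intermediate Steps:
$G = -36$ ($G = \left(-6\right) 6 = -36$)
$t{\left(O \right)} = -36$
$\left(91 + t{\left(13 \right)}\right)^{2} = \left(91 - 36\right)^{2} = 55^{2} = 3025$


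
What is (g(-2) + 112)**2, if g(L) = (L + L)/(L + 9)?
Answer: 608400/49 ≈ 12416.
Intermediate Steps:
g(L) = 2*L/(9 + L) (g(L) = (2*L)/(9 + L) = 2*L/(9 + L))
(g(-2) + 112)**2 = (2*(-2)/(9 - 2) + 112)**2 = (2*(-2)/7 + 112)**2 = (2*(-2)*(1/7) + 112)**2 = (-4/7 + 112)**2 = (780/7)**2 = 608400/49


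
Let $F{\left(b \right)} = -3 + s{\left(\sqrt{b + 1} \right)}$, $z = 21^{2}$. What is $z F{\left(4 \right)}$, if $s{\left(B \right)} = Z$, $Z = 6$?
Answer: $1323$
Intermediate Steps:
$s{\left(B \right)} = 6$
$z = 441$
$F{\left(b \right)} = 3$ ($F{\left(b \right)} = -3 + 6 = 3$)
$z F{\left(4 \right)} = 441 \cdot 3 = 1323$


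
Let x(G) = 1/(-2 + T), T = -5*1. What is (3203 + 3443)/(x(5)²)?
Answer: 325654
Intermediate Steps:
T = -5
x(G) = -⅐ (x(G) = 1/(-2 - 5) = 1/(-7) = -⅐)
(3203 + 3443)/(x(5)²) = (3203 + 3443)/((-⅐)²) = 6646/(1/49) = 6646*49 = 325654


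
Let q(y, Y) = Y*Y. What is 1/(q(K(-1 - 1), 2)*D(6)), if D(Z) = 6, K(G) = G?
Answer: 1/24 ≈ 0.041667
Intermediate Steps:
q(y, Y) = Y**2
1/(q(K(-1 - 1), 2)*D(6)) = 1/(2**2*6) = 1/(4*6) = 1/24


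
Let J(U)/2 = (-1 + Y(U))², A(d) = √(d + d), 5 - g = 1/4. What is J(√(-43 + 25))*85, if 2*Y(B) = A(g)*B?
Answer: -14195/2 - 510*I*√19 ≈ -7097.5 - 2223.0*I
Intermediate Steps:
g = 19/4 (g = 5 - 1/4 = 5 - 1*¼ = 5 - ¼ = 19/4 ≈ 4.7500)
A(d) = √2*√d (A(d) = √(2*d) = √2*√d)
Y(B) = B*√38/4 (Y(B) = ((√2*√(19/4))*B)/2 = ((√2*(√19/2))*B)/2 = ((√38/2)*B)/2 = (B*√38/2)/2 = B*√38/4)
J(U) = 2*(-1 + U*√38/4)²
J(√(-43 + 25))*85 = ((-4 + √(-43 + 25)*√38)²/8)*85 = ((-4 + √(-18)*√38)²/8)*85 = ((-4 + (3*I*√2)*√38)²/8)*85 = ((-4 + 6*I*√19)²/8)*85 = 85*(-4 + 6*I*√19)²/8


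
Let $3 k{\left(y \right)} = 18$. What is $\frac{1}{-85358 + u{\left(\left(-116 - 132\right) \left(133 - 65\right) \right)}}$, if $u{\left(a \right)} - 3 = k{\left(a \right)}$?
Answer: $- \frac{1}{85349} \approx -1.1717 \cdot 10^{-5}$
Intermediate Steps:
$k{\left(y \right)} = 6$ ($k{\left(y \right)} = \frac{1}{3} \cdot 18 = 6$)
$u{\left(a \right)} = 9$ ($u{\left(a \right)} = 3 + 6 = 9$)
$\frac{1}{-85358 + u{\left(\left(-116 - 132\right) \left(133 - 65\right) \right)}} = \frac{1}{-85358 + 9} = \frac{1}{-85349} = - \frac{1}{85349}$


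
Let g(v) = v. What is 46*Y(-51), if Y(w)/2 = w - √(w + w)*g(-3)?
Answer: -4692 + 276*I*√102 ≈ -4692.0 + 2787.5*I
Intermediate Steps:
Y(w) = 2*w + 6*√2*√w (Y(w) = 2*(w - √(w + w)*(-3)) = 2*(w - √(2*w)*(-3)) = 2*(w - √2*√w*(-3)) = 2*(w - (-3)*√2*√w) = 2*(w + 3*√2*√w) = 2*w + 6*√2*√w)
46*Y(-51) = 46*(2*(-51) + 6*√2*√(-51)) = 46*(-102 + 6*√2*(I*√51)) = 46*(-102 + 6*I*√102) = -4692 + 276*I*√102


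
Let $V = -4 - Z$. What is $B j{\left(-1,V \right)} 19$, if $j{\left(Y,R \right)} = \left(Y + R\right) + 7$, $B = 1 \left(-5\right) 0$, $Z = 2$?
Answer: $0$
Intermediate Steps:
$B = 0$ ($B = \left(-5\right) 0 = 0$)
$V = -6$ ($V = -4 - 2 = -6$)
$j{\left(Y,R \right)} = 7 + R + Y$ ($j{\left(Y,R \right)} = \left(R + Y\right) + 7 = 7 + R + Y$)
$B j{\left(-1,V \right)} 19 = 0 \left(7 - 6 - 1\right) 19 = 0 \cdot 0 \cdot 19 = 0 \cdot 19 = 0$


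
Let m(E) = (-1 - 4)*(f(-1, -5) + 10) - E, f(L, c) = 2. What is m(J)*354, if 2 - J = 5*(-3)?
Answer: -27258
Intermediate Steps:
J = 17 (J = 2 - 5*(-3) = 2 - 1*(-15) = 2 + 15 = 17)
m(E) = -60 - E (m(E) = (-1 - 4)*(2 + 10) - E = -5*12 - E = -60 - E)
m(J)*354 = (-60 - 1*17)*354 = (-60 - 17)*354 = -77*354 = -27258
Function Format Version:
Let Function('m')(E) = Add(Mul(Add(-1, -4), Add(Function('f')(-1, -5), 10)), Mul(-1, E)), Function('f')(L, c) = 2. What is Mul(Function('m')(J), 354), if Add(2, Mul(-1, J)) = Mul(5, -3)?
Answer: -27258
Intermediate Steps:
J = 17 (J = Add(2, Mul(-1, Mul(5, -3))) = Add(2, Mul(-1, -15)) = Add(2, 15) = 17)
Function('m')(E) = Add(-60, Mul(-1, E)) (Function('m')(E) = Add(Mul(Add(-1, -4), Add(2, 10)), Mul(-1, E)) = Add(Mul(-5, 12), Mul(-1, E)) = Add(-60, Mul(-1, E)))
Mul(Function('m')(J), 354) = Mul(Add(-60, Mul(-1, 17)), 354) = Mul(Add(-60, -17), 354) = Mul(-77, 354) = -27258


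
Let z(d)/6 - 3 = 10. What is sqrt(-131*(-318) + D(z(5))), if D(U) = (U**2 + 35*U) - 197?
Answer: 5*sqrt(2011) ≈ 224.22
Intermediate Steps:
z(d) = 78 (z(d) = 18 + 6*10 = 18 + 60 = 78)
D(U) = -197 + U**2 + 35*U
sqrt(-131*(-318) + D(z(5))) = sqrt(-131*(-318) + (-197 + 78**2 + 35*78)) = sqrt(41658 + (-197 + 6084 + 2730)) = sqrt(41658 + 8617) = sqrt(50275) = 5*sqrt(2011)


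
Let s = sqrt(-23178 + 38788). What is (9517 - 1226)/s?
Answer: 8291*sqrt(15610)/15610 ≈ 66.360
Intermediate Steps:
s = sqrt(15610) ≈ 124.94
(9517 - 1226)/s = (9517 - 1226)/(sqrt(15610)) = 8291*(sqrt(15610)/15610) = 8291*sqrt(15610)/15610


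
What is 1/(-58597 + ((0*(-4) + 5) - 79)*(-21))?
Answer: -1/57043 ≈ -1.7531e-5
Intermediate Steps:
1/(-58597 + ((0*(-4) + 5) - 79)*(-21)) = 1/(-58597 + ((0 + 5) - 79)*(-21)) = 1/(-58597 + (5 - 79)*(-21)) = 1/(-58597 - 74*(-21)) = 1/(-58597 + 1554) = 1/(-57043) = -1/57043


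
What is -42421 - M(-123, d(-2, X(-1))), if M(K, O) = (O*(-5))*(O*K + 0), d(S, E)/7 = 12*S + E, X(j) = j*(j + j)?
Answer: -14627761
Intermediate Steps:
X(j) = 2*j**2 (X(j) = j*(2*j) = 2*j**2)
d(S, E) = 7*E + 84*S (d(S, E) = 7*(12*S + E) = 7*(E + 12*S) = 7*E + 84*S)
M(K, O) = -5*K*O**2 (M(K, O) = (-5*O)*(K*O + 0) = (-5*O)*(K*O) = -5*K*O**2)
-42421 - M(-123, d(-2, X(-1))) = -42421 - (-5)*(-123)*(7*(2*(-1)**2) + 84*(-2))**2 = -42421 - (-5)*(-123)*(7*(2*1) - 168)**2 = -42421 - (-5)*(-123)*(7*2 - 168)**2 = -42421 - (-5)*(-123)*(14 - 168)**2 = -42421 - (-5)*(-123)*(-154)**2 = -42421 - (-5)*(-123)*23716 = -42421 - 1*14585340 = -42421 - 14585340 = -14627761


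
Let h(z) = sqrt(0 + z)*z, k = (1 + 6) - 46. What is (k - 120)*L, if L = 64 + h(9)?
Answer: -14469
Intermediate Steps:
k = -39 (k = 7 - 46 = -39)
h(z) = z**(3/2) (h(z) = sqrt(z)*z = z**(3/2))
L = 91 (L = 64 + 9**(3/2) = 64 + 27 = 91)
(k - 120)*L = (-39 - 120)*91 = -159*91 = -14469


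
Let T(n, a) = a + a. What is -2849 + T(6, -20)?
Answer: -2889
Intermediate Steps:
T(n, a) = 2*a
-2849 + T(6, -20) = -2849 + 2*(-20) = -2849 - 40 = -2889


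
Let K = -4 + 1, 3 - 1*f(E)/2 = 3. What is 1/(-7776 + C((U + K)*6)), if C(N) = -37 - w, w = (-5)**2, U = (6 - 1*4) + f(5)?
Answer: -1/7838 ≈ -0.00012758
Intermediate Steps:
f(E) = 0 (f(E) = 6 - 2*3 = 6 - 6 = 0)
U = 2 (U = (6 - 1*4) + 0 = (6 - 4) + 0 = 2 + 0 = 2)
K = -3
w = 25
C(N) = -62 (C(N) = -37 - 1*25 = -37 - 25 = -62)
1/(-7776 + C((U + K)*6)) = 1/(-7776 - 62) = 1/(-7838) = -1/7838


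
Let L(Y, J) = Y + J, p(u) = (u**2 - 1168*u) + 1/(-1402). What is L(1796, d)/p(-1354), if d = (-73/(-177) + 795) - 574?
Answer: 500628964/847393301175 ≈ 0.00059079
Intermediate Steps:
d = 39190/177 (d = (-73*(-1/177) + 795) - 574 = (73/177 + 795) - 574 = 140788/177 - 574 = 39190/177 ≈ 221.41)
p(u) = -1/1402 + u**2 - 1168*u (p(u) = (u**2 - 1168*u) - 1/1402 = -1/1402 + u**2 - 1168*u)
L(Y, J) = J + Y
L(1796, d)/p(-1354) = (39190/177 + 1796)/(-1/1402 + (-1354)**2 - 1168*(-1354)) = 357082/(177*(-1/1402 + 1833316 + 1581472)) = 357082/(177*(4787532775/1402)) = (357082/177)*(1402/4787532775) = 500628964/847393301175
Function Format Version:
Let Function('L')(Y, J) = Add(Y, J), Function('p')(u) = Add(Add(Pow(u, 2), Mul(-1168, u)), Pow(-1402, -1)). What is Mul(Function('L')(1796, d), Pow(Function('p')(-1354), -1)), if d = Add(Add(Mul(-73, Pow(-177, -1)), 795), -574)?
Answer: Rational(500628964, 847393301175) ≈ 0.00059079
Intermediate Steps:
d = Rational(39190, 177) (d = Add(Add(Mul(-73, Rational(-1, 177)), 795), -574) = Add(Add(Rational(73, 177), 795), -574) = Add(Rational(140788, 177), -574) = Rational(39190, 177) ≈ 221.41)
Function('p')(u) = Add(Rational(-1, 1402), Pow(u, 2), Mul(-1168, u)) (Function('p')(u) = Add(Add(Pow(u, 2), Mul(-1168, u)), Rational(-1, 1402)) = Add(Rational(-1, 1402), Pow(u, 2), Mul(-1168, u)))
Function('L')(Y, J) = Add(J, Y)
Mul(Function('L')(1796, d), Pow(Function('p')(-1354), -1)) = Mul(Add(Rational(39190, 177), 1796), Pow(Add(Rational(-1, 1402), Pow(-1354, 2), Mul(-1168, -1354)), -1)) = Mul(Rational(357082, 177), Pow(Add(Rational(-1, 1402), 1833316, 1581472), -1)) = Mul(Rational(357082, 177), Pow(Rational(4787532775, 1402), -1)) = Mul(Rational(357082, 177), Rational(1402, 4787532775)) = Rational(500628964, 847393301175)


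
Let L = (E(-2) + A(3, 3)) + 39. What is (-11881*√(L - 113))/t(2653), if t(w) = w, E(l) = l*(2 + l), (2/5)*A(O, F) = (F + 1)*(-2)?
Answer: -11881*I*√94/2653 ≈ -43.419*I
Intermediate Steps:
A(O, F) = -5 - 5*F (A(O, F) = 5*((F + 1)*(-2))/2 = 5*((1 + F)*(-2))/2 = 5*(-2 - 2*F)/2 = -5 - 5*F)
L = 19 (L = (-2*(2 - 2) + (-5 - 5*3)) + 39 = (-2*0 + (-5 - 15)) + 39 = (0 - 20) + 39 = -20 + 39 = 19)
(-11881*√(L - 113))/t(2653) = -11881*√(19 - 113)/2653 = -11881*I*√94*(1/2653) = -11881*I*√94/2653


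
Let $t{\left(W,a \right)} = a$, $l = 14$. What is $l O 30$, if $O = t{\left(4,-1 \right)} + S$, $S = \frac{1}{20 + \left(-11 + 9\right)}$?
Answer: $- \frac{1190}{3} \approx -396.67$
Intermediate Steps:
$S = \frac{1}{18}$ ($S = \frac{1}{20 - 2} = \frac{1}{18} \approx 0.055556$)
$O = - \frac{17}{18}$ ($O = -1 + \frac{1}{18} = - \frac{17}{18} \approx -0.94444$)
$l O 30 = 14 \left(- \frac{17}{18}\right) 30 = \left(- \frac{119}{9}\right) 30 = - \frac{1190}{3}$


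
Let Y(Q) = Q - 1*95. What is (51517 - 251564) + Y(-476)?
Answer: -200618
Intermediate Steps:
Y(Q) = -95 + Q (Y(Q) = Q - 95 = -95 + Q)
(51517 - 251564) + Y(-476) = (51517 - 251564) + (-95 - 476) = -200047 - 571 = -200618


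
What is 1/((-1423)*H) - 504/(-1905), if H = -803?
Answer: 191969027/725594815 ≈ 0.26457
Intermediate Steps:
1/((-1423)*H) - 504/(-1905) = 1/(-1423*(-803)) - 504/(-1905) = -1/1423*(-1/803) - 504*(-1/1905) = 1/1142669 + 168/635 = 191969027/725594815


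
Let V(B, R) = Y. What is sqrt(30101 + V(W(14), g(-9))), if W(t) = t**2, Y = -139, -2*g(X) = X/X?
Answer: sqrt(29962) ≈ 173.10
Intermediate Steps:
g(X) = -1/2 (g(X) = -X/(2*X) = -1/2*1 = -1/2)
V(B, R) = -139
sqrt(30101 + V(W(14), g(-9))) = sqrt(30101 - 139) = sqrt(29962)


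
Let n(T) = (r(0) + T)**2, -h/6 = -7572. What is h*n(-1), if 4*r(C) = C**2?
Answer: 45432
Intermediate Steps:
h = 45432 (h = -6*(-7572) = 45432)
r(C) = C**2/4
n(T) = T**2 (n(T) = ((1/4)*0**2 + T)**2 = ((1/4)*0 + T)**2 = (0 + T)**2 = T**2)
h*n(-1) = 45432*(-1)**2 = 45432*1 = 45432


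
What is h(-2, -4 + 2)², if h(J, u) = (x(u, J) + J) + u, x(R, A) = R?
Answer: 36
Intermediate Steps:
h(J, u) = J + 2*u (h(J, u) = (u + J) + u = (J + u) + u = J + 2*u)
h(-2, -4 + 2)² = (-2 + 2*(-4 + 2))² = (-2 + 2*(-2))² = (-2 - 4)² = (-6)² = 36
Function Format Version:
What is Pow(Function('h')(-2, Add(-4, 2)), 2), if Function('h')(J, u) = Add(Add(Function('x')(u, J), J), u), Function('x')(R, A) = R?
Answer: 36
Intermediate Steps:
Function('h')(J, u) = Add(J, Mul(2, u)) (Function('h')(J, u) = Add(Add(u, J), u) = Add(Add(J, u), u) = Add(J, Mul(2, u)))
Pow(Function('h')(-2, Add(-4, 2)), 2) = Pow(Add(-2, Mul(2, Add(-4, 2))), 2) = Pow(Add(-2, Mul(2, -2)), 2) = Pow(Add(-2, -4), 2) = Pow(-6, 2) = 36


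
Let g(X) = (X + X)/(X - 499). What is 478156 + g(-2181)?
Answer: 640731221/1340 ≈ 4.7816e+5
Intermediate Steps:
g(X) = 2*X/(-499 + X) (g(X) = (2*X)/(-499 + X) = 2*X/(-499 + X))
478156 + g(-2181) = 478156 + 2*(-2181)/(-499 - 2181) = 478156 + 2*(-2181)/(-2680) = 478156 + 2*(-2181)*(-1/2680) = 478156 + 2181/1340 = 640731221/1340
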